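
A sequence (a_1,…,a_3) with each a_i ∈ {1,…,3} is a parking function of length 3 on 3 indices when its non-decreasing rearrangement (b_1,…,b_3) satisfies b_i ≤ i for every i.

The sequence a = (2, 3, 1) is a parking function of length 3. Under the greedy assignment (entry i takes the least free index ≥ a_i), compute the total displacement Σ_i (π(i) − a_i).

Σπ = 3·4/2 = 6 (π permutes [3]); Σa = 2+3+1 = 6; disp = 6−6 = 0.

0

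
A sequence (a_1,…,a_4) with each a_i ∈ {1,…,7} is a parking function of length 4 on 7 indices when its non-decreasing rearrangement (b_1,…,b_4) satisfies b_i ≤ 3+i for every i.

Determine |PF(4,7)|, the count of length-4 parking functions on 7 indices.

#PF = (7+1−4)·(7+1)^{4−1} = 4 · 512 = 2048 (Konheim–Weiss)
E.g. (4,5,2,1) → sorted (1,2,4,5): b_i ≤ 3+i ∀i, a PF.

2048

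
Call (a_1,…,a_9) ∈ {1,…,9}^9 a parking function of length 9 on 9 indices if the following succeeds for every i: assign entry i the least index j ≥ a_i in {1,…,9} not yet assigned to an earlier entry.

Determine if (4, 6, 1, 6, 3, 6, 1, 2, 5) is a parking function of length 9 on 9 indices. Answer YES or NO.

YES

Order a: b = (1, 1, 2, 3, 4, 5, 6, 6, 6).
  b_1=1 ≤ 1
  b_2=1 ≤ 2
  b_3=2 ≤ 3
  b_4=3 ≤ 4
  b_5=4 ≤ 5
  b_6=5 ≤ 6
  b_7=6 ≤ 7
  b_8=6 ≤ 8
  b_9=6 ≤ 9
All bounds hold ⇒ YES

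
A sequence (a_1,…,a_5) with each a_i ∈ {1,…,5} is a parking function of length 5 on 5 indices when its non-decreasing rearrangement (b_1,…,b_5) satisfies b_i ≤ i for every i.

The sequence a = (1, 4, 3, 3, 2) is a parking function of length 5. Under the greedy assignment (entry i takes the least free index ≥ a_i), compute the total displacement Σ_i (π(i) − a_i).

Σπ(i) = 1+…+5 = 15; Σa = 1+4+3+3+2 = 13; disp = 15−13 = 2.

2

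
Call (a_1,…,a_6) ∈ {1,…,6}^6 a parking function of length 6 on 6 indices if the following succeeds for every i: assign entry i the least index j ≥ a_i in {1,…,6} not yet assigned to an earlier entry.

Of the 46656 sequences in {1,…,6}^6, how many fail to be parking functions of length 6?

Count = (6−6+1)·(6+1)^(6−1) = 1·16807 = 16807 (Konheim–Weiss)
Example (6,6,6,6,5,2) → sorted (2,5,6,6,6,6): b_1=2>1, not a PF.
6^6 − 16807 = 46656 − 16807 = 29849

29849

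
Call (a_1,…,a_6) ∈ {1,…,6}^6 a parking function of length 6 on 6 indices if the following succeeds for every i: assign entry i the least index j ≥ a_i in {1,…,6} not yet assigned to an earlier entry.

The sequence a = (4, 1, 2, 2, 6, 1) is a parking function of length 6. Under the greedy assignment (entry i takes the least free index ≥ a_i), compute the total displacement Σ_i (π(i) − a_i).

Σπ = 6·7/2 = 21 (π permutes [6]); Σa = 4+1+2+2+6+1 = 16; disp = 21−16 = 5.

5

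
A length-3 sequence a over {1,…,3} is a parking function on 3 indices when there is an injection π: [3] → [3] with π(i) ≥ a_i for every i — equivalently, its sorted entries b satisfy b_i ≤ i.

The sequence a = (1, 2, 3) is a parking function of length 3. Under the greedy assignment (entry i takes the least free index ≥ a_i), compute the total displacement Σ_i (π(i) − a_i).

Σπ(i) = 1+…+3 = 6; Σa = 1+2+3 = 6; disp = 6−6 = 0.

0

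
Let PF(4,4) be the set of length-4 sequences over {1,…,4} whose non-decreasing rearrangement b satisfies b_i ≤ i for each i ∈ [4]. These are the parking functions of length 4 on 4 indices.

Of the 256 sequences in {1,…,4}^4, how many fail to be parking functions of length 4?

131

|PF(4,4)| = (4−4+1)·(4+1)^(4−1) = 1 · 125 = 125 [KW]
One tuple (3,4,4,2) → sorted (2,3,4,4): b_1=2>1, not a PF.
So 256 − 125 = 131 fail.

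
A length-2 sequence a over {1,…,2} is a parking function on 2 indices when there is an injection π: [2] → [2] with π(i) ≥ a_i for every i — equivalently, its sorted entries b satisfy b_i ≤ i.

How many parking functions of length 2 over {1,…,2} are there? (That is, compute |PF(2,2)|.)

|PF(2,2)| = (2−2+1)·(2+1)^(2−1) = 1 · 3 = 3
One tuple (1,1) → sorted (1,1): b_i ≤ i ∀i, a PF.

3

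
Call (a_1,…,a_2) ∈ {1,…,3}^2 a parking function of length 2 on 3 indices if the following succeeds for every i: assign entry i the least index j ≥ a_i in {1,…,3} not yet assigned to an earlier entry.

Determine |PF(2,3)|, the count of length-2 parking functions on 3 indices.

Count = 2·4^1 = 2 · 4 = 8
Check (1,3) → sorted (1,3): b_i ≤ 1+i ∀i, a PF.

8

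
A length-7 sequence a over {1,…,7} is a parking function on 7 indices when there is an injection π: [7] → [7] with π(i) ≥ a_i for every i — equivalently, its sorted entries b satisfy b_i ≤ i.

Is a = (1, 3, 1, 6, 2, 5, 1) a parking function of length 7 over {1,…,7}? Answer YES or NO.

YES

Rearranged: b = (1, 1, 1, 2, 3, 5, 6).
  b_1=1 ≤ 1
  b_2=1 ≤ 2
  b_3=1 ≤ 3
  b_4=2 ≤ 4
  b_5=3 ≤ 5
  b_6=5 ≤ 6
  b_7=6 ≤ 7
All bounds hold ⇒ YES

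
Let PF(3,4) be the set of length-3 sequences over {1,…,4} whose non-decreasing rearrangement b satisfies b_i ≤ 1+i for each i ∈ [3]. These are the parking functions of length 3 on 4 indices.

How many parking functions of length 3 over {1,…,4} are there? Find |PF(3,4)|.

50

Count = 2·5^2 = 2×25 = 50 (Konheim–Weiss)
Example (4,1,3) → sorted (1,3,4): b_i ≤ 1+i ∀i, a PF.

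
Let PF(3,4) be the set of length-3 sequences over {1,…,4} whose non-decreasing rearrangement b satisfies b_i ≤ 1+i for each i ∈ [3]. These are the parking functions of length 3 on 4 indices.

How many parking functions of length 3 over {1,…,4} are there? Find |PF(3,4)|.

50

|PF| = (4+1−3)·(4+1)^{3−1} = 2×25 = 50 (Konheim–Weiss)
One tuple (2,1,2) → sorted (1,2,2): b_i ≤ 1+i ∀i, a PF.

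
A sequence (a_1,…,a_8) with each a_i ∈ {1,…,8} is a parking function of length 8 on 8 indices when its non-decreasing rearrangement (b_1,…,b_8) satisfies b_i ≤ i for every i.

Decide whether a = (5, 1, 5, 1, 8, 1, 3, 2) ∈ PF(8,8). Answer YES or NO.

YES

Sorted: b = (1, 1, 1, 2, 3, 5, 5, 8).
  b_1=1 ≤ 1
  b_2=1 ≤ 2
  b_3=1 ≤ 3
  b_4=2 ≤ 4
  b_5=3 ≤ 5
  b_6=5 ≤ 6
  b_7=5 ≤ 7
  b_8=8 ≤ 8
All bounds hold ⇒ YES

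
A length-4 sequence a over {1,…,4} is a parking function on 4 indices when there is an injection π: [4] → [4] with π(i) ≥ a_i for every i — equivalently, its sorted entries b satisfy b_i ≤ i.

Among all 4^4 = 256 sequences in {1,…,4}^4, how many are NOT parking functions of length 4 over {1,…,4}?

131

#PF = (4+1−4)·(4+1)^{4−1} = 1 · 125 = 125 [KW]
E.g. (4,4,4,1) → sorted (1,4,4,4): b_2=4>2, not a PF.
So 256 − 125 = 131 fail.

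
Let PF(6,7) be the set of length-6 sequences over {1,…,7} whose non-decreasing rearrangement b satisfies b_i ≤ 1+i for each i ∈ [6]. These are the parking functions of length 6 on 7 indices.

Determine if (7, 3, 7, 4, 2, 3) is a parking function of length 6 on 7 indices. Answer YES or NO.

NO

Rearranged: b = (2, 3, 3, 4, 7, 7).
  b_1=2 ≤ 2
  b_2=3 ≤ 3
  b_3=3 ≤ 4
  b_4=4 ≤ 5
  b_5=7 > 6
  fails at i=5 ⇒ NO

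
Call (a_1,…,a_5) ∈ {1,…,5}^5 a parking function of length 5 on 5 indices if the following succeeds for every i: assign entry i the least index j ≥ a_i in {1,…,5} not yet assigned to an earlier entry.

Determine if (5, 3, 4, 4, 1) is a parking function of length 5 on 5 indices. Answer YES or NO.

Rearranged: b = (1, 3, 4, 4, 5).
  b_1=1 ≤ 1
  b_2=3 > 2
  fails at i=2 ⇒ NO

NO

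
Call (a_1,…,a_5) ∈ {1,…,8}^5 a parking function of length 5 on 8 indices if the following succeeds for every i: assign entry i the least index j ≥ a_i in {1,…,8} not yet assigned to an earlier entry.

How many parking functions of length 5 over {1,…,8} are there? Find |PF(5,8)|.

|PF| = (9−5)·9^(5−1) = 4×6561 = 26244
Check (5,4,6,5,6) → sorted (4,5,5,6,6): b_i ≤ 3+i ∀i, a PF.

26244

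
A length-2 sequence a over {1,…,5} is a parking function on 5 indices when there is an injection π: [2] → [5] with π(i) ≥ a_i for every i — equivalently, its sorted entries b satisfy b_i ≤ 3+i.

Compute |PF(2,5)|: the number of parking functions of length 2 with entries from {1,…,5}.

#PF = (5+1−2)·(5+1)^{2−1} = 4·6 = 24 [KW]
E.g. (2,2) → sorted (2,2): b_i ≤ 3+i ∀i, a PF.

24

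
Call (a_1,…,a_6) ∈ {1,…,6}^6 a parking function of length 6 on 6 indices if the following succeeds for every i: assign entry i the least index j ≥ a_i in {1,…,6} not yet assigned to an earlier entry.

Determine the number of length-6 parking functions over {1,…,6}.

Count = (7−6)·7^(6−1) = 1×16807 = 16807 [KW]
Example (6,4,2,2,5,1) → sorted (1,2,2,4,5,6): b_i ≤ i ∀i, a PF.

16807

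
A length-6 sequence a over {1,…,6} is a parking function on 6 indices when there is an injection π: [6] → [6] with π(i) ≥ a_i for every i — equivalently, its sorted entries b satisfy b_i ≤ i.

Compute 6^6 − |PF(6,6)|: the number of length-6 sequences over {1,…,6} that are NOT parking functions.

|PF(6,6)| = (7−6)·7^(6−1) = 1·16807 = 16807
Check (5,5,5,3,4,5) → sorted (3,4,5,5,5,5): b_1=3>1, not a PF.
6^6 − 16807 = 46656 − 16807 = 29849

29849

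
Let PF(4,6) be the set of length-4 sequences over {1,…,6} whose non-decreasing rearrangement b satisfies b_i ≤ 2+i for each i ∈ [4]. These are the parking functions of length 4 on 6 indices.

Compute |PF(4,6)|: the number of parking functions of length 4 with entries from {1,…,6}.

1029

Count = 3·7^3 = 3 · 343 = 1029 [KW]
One tuple (1,3,2,4) → sorted (1,2,3,4): b_i ≤ 2+i ∀i, a PF.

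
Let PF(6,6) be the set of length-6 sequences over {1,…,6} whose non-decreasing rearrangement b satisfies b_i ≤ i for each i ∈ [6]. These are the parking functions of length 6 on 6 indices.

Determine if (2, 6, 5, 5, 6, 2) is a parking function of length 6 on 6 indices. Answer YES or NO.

NO

Sorted: b = (2, 2, 5, 5, 6, 6).
  b_1=2 > 1
  fails at i=1 ⇒ NO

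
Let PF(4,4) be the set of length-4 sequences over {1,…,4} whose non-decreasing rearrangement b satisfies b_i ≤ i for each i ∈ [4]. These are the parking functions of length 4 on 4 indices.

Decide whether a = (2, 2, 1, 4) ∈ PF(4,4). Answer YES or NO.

Rearranged: b = (1, 2, 2, 4).
  b_1=1 ≤ 1
  b_2=2 ≤ 2
  b_3=2 ≤ 3
  b_4=4 ≤ 4
All bounds hold ⇒ YES

YES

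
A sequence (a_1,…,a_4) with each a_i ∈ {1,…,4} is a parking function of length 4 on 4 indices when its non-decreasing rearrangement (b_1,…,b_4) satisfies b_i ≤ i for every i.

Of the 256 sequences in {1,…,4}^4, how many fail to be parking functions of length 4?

Count = (4+1−4)·(4+1)^{4−1} = 1 · 125 = 125 [KW]
Check (2,3,3,4) → sorted (2,3,3,4): b_1=2>1, not a PF.
4^4 − 125 = 256 − 125 = 131

131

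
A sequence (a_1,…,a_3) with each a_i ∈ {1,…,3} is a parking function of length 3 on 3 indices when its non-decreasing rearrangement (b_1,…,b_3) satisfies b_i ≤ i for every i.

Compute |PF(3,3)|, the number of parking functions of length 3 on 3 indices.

|PF| = (3−3+1)·(3+1)^(3−1) = 1 · 16 = 16 (Pollak)
One tuple (1,2,2) → sorted (1,2,2): b_i ≤ i ∀i, a PF.

16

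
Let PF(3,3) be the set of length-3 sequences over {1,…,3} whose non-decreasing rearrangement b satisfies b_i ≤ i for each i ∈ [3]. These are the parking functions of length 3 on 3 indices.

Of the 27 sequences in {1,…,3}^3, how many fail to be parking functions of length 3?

|PF| = (3−3+1)·(3+1)^(3−1) = 1 · 16 = 16
Check (3,3,3) → sorted (3,3,3): b_1=3>1, not a PF.
3^3 − 16 = 27 − 16 = 11

11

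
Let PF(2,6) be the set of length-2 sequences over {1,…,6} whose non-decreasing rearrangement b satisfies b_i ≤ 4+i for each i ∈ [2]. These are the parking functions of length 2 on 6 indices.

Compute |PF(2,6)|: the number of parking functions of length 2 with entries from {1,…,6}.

35

#PF = (7−2)·7^(2−1) = 5·7 = 35 (Konheim–Weiss)
E.g. (5,3) → sorted (3,5): b_i ≤ 4+i ∀i, a PF.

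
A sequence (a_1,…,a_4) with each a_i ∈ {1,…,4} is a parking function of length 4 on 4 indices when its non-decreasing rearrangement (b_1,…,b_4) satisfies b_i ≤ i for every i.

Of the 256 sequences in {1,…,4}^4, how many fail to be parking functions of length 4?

|PF| = (4+1−4)·(4+1)^{4−1} = 1×125 = 125 (Pollak)
One tuple (2,3,3,4) → sorted (2,3,3,4): b_1=2>1, not a PF.
So 256 − 125 = 131 fail.

131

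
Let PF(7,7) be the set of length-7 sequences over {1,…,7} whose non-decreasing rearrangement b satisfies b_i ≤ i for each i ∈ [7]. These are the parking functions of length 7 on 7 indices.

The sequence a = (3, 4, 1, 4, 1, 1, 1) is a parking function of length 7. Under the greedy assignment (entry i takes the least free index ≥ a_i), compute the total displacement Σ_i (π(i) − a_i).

Σπ = 28 ({1..7} each once); Σa = 3+4+1+4+1+1+1 = 15; disp = 28−15 = 13.

13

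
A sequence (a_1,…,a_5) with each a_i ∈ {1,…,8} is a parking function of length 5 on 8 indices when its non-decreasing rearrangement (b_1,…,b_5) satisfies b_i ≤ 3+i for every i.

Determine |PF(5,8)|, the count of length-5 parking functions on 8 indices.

26244

|PF| = 4·9^4 = 4×6561 = 26244 (Pollak)
Example (3,4,3,5,2) → sorted (2,3,3,4,5): b_i ≤ 3+i ∀i, a PF.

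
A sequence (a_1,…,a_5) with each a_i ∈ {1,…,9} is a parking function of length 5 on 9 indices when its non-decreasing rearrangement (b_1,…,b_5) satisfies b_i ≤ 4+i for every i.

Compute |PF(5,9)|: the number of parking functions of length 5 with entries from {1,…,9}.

|PF| = (9−5+1)·(9+1)^(5−1) = 5×10000 = 50000 (Pollak)
Example (4,4,7,8,3) → sorted (3,4,4,7,8): b_i ≤ 4+i ∀i, a PF.

50000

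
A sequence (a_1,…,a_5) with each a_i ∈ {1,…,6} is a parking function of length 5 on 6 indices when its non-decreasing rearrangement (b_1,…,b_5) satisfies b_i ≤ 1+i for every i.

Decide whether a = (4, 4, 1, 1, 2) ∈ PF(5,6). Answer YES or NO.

Rearranged: b = (1, 1, 2, 4, 4).
  b_1=1 ≤ 2
  b_2=1 ≤ 3
  b_3=2 ≤ 4
  b_4=4 ≤ 5
  b_5=4 ≤ 6
All bounds hold ⇒ YES

YES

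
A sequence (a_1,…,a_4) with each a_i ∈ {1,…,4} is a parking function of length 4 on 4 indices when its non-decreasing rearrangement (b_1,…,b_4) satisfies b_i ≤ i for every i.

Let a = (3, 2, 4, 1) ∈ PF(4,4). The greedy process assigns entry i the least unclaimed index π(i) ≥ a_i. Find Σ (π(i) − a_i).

Σπ = 4·5/2 = 10 (π permutes [4]); Σa = 3+2+4+1 = 10; disp = 10−10 = 0.

0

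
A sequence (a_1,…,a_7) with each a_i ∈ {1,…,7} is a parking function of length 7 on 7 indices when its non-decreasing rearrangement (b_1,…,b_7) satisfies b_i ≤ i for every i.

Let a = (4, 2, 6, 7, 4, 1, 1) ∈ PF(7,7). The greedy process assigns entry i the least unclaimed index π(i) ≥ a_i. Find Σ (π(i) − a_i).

Σπ = 7·8/2 = 28 (π permutes [7]); Σa = 4+2+6+7+4+1+1 = 25; disp = 28−25 = 3.

3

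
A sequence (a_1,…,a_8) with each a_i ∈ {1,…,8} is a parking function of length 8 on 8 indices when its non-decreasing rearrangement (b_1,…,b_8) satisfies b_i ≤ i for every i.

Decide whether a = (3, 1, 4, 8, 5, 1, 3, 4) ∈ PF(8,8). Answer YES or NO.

YES

Rearranged: b = (1, 1, 3, 3, 4, 4, 5, 8).
  b_1=1 ≤ 1
  b_2=1 ≤ 2
  b_3=3 ≤ 3
  b_4=3 ≤ 4
  b_5=4 ≤ 5
  b_6=4 ≤ 6
  b_7=5 ≤ 7
  b_8=8 ≤ 8
All bounds hold ⇒ YES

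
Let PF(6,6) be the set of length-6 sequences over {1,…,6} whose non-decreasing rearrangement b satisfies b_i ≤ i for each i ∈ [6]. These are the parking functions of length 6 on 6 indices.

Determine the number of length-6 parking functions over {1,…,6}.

16807

#PF = (6+1−6)·(6+1)^{6−1} = 1 · 16807 = 16807 (Konheim–Weiss)
Check (1,4,6,3,2,4) → sorted (1,2,3,4,4,6): b_i ≤ i ∀i, a PF.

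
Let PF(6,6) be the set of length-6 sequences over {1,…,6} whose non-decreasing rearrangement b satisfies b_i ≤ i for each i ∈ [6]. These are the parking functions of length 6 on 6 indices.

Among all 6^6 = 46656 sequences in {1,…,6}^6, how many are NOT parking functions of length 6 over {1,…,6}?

Count = 1·7^5 = 1 · 16807 = 16807 (Pollak)
Example (4,4,6,3,4,3) → sorted (3,3,4,4,4,6): b_1=3>1, not a PF.
So 46656 − 16807 = 29849 fail.

29849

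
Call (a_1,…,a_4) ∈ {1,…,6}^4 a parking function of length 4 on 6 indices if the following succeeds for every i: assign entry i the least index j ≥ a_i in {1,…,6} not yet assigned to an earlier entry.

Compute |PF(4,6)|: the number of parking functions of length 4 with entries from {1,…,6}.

|PF(4,6)| = (6+1−4)·(6+1)^{4−1} = 3×343 = 1029 [KW]
Example (5,1,6,2) → sorted (1,2,5,6): b_i ≤ 2+i ∀i, a PF.

1029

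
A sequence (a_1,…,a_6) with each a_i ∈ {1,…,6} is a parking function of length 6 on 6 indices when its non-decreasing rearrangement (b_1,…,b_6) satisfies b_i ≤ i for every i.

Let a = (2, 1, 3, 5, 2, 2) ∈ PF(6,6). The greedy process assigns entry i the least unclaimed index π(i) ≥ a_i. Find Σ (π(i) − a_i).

6

Σπ = 21 ({1..6} each once); Σa = 2+1+3+5+2+2 = 15; disp = 21−15 = 6.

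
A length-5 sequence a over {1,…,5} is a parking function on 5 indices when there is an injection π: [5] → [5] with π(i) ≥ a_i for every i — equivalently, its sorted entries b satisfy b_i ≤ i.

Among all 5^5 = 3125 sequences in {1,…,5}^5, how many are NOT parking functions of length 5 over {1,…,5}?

1829

|PF| = 1·6^4 = 1 · 1296 = 1296 (Pollak)
One tuple (5,2,2,5,3) → sorted (2,2,3,5,5): b_1=2>1, not a PF.
5^5 − 1296 = 3125 − 1296 = 1829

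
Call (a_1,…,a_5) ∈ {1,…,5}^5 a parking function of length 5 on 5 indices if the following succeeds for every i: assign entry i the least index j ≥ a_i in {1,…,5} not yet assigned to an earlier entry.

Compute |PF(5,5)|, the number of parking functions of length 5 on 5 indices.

#PF = (5+1−5)·(5+1)^{5−1} = 1·1296 = 1296 (Pollak)
Check (2,3,4,4,1) → sorted (1,2,3,4,4): b_i ≤ i ∀i, a PF.

1296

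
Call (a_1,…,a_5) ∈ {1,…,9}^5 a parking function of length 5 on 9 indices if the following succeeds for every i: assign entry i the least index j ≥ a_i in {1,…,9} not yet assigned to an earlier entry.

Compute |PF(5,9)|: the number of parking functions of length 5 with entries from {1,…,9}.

|PF| = (9−5+1)·(9+1)^(5−1) = 5·10000 = 50000 (Konheim–Weiss)
Check (3,6,9,7,5) → sorted (3,5,6,7,9): b_i ≤ 4+i ∀i, a PF.

50000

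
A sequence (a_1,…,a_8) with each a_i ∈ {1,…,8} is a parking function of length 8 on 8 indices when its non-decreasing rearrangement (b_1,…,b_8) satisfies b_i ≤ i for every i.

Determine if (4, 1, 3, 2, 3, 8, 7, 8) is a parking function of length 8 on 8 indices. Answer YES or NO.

Order a: b = (1, 2, 3, 3, 4, 7, 8, 8).
  b_1=1 ≤ 1
  b_2=2 ≤ 2
  b_3=3 ≤ 3
  b_4=3 ≤ 4
  b_5=4 ≤ 5
  b_6=7 > 6
  fails at i=6 ⇒ NO

NO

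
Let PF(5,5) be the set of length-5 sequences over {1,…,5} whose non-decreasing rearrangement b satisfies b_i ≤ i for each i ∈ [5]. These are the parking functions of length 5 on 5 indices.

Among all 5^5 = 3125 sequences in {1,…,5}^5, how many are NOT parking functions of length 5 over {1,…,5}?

Count = 1·6^4 = 1×1296 = 1296 (Pollak)
Example (5,2,5,4,5) → sorted (2,4,5,5,5): b_1=2>1, not a PF.
So 3125 − 1296 = 1829 fail.

1829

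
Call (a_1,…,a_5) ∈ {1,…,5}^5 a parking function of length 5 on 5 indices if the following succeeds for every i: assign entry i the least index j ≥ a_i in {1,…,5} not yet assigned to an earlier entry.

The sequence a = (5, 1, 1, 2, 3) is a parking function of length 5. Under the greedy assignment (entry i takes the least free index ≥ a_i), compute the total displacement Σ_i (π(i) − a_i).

3

Σπ = 15 ({1..5} each once); Σa = 5+1+1+2+3 = 12; disp = 15−12 = 3.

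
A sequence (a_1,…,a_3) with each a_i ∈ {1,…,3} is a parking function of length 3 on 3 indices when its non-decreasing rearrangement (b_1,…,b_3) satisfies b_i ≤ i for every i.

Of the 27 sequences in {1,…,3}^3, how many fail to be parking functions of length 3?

|PF(3,3)| = 1·4^2 = 1 · 16 = 16 [KW]
Check (3,2,2) → sorted (2,2,3): b_1=2>1, not a PF.
Total 27; non-PF = 27−16 = 11

11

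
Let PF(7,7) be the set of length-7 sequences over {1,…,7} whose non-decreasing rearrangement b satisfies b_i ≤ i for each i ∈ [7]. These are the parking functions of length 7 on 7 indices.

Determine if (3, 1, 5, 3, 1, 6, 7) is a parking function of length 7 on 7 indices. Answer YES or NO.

Sorted: b = (1, 1, 3, 3, 5, 6, 7).
  b_1=1 ≤ 1
  b_2=1 ≤ 2
  b_3=3 ≤ 3
  b_4=3 ≤ 4
  b_5=5 ≤ 5
  b_6=6 ≤ 6
  b_7=7 ≤ 7
All bounds hold ⇒ YES

YES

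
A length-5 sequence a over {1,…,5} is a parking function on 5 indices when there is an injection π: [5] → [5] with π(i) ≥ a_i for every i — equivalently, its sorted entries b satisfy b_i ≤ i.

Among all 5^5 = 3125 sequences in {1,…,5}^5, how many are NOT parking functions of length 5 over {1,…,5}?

1829

Count = (5−5+1)·(5+1)^(5−1) = 1 · 1296 = 1296 (Pollak)
One tuple (4,5,3,5,2) → sorted (2,3,4,5,5): b_1=2>1, not a PF.
So 3125 − 1296 = 1829 fail.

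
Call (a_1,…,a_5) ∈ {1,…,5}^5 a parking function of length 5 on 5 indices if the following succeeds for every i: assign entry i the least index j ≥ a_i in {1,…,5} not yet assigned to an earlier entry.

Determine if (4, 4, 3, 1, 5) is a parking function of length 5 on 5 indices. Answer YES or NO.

NO

Sorted: b = (1, 3, 4, 4, 5).
  b_1=1 ≤ 1
  b_2=3 > 2
  fails at i=2 ⇒ NO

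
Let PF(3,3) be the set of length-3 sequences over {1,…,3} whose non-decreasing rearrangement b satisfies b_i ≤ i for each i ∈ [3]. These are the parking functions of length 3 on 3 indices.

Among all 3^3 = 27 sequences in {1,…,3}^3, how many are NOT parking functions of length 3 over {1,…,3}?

|PF(3,3)| = (3−3+1)·(3+1)^(3−1) = 1×16 = 16 (Konheim–Weiss)
Example (3,2,3) → sorted (2,3,3): b_1=2>1, not a PF.
So 27 − 16 = 11 fail.

11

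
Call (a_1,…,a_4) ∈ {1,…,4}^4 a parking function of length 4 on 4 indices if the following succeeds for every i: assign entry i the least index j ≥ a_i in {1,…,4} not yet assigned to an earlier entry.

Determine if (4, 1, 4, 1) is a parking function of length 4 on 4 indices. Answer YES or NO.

NO

Sorted: b = (1, 1, 4, 4).
  b_1=1 ≤ 1
  b_2=1 ≤ 2
  b_3=4 > 3
  fails at i=3 ⇒ NO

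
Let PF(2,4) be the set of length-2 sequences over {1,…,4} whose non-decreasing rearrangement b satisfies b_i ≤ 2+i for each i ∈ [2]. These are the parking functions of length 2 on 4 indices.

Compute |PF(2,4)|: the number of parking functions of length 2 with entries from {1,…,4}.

Count = (4+1−2)·(4+1)^{2−1} = 3 · 5 = 15 [KW]
Check (4,3) → sorted (3,4): b_i ≤ 2+i ∀i, a PF.

15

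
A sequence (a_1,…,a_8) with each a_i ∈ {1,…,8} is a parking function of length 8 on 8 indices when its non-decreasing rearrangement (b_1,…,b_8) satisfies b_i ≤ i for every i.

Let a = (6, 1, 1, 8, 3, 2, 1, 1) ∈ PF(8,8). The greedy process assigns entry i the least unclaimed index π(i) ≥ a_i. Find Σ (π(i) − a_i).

Σπ = 8·9/2 = 36 (π permutes [8]); Σa = 6+1+1+8+3+2+1+1 = 23; disp = 36−23 = 13.

13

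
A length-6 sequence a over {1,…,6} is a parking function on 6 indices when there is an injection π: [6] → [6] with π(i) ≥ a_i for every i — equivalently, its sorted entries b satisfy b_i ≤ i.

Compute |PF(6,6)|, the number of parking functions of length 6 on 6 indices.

16807

|PF| = (6−6+1)·(6+1)^(6−1) = 1·16807 = 16807 (Pollak)
Example (2,2,4,1,1,4) → sorted (1,1,2,2,4,4): b_i ≤ i ∀i, a PF.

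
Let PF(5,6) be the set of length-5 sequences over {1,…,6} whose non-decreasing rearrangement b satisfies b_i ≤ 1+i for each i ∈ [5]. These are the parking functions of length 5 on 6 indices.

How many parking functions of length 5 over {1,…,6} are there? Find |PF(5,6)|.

4802

|PF| = (6−5+1)·(6+1)^(5−1) = 2×2401 = 4802 (Pollak)
E.g. (2,5,4,2,3) → sorted (2,2,3,4,5): b_i ≤ 1+i ∀i, a PF.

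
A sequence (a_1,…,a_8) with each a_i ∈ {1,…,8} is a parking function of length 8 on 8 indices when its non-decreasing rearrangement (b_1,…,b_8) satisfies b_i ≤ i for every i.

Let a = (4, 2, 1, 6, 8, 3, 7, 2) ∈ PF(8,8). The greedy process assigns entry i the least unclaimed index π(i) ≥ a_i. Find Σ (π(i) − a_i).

Σπ(i) = 1+…+8 = 36; Σa = 4+2+1+6+8+3+7+2 = 33; disp = 36−33 = 3.

3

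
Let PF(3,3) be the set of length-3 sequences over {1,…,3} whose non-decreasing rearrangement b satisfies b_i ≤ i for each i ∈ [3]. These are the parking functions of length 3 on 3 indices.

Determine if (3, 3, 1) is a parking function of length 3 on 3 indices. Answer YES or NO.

NO

Rearranged: b = (1, 3, 3).
  b_1=1 ≤ 1
  b_2=3 > 2
  fails at i=2 ⇒ NO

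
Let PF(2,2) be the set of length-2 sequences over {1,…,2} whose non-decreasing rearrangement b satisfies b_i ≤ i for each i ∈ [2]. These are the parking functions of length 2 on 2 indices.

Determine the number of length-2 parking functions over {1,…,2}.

3

|PF| = (3−2)·3^(2−1) = 1×3 = 3
Check (1,2) → sorted (1,2): b_i ≤ i ∀i, a PF.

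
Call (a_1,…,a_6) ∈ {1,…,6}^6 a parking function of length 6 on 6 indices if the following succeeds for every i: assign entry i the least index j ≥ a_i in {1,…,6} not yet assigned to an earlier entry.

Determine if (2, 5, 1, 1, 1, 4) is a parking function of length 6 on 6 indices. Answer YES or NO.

Order a: b = (1, 1, 1, 2, 4, 5).
  b_1=1 ≤ 1
  b_2=1 ≤ 2
  b_3=1 ≤ 3
  b_4=2 ≤ 4
  b_5=4 ≤ 5
  b_6=5 ≤ 6
All bounds hold ⇒ YES

YES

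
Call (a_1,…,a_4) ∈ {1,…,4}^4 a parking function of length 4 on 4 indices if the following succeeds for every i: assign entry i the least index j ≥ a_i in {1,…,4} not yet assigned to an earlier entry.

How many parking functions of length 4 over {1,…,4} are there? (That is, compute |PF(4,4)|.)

125

Count = (4+1−4)·(4+1)^{4−1} = 1·125 = 125 [KW]
One tuple (3,4,1,2) → sorted (1,2,3,4): b_i ≤ i ∀i, a PF.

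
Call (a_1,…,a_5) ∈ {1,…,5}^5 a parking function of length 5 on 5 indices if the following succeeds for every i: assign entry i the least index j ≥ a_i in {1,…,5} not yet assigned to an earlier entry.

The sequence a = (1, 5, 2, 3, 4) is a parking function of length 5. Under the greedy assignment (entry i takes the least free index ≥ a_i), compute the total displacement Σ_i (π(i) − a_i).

0

Σπ(i) = 1+…+5 = 15; Σa = 1+5+2+3+4 = 15; disp = 15−15 = 0.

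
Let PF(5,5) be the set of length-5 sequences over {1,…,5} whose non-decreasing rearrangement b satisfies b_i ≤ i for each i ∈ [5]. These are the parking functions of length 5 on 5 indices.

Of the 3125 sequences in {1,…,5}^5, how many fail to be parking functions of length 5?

1829

#PF = 1·6^4 = 1 · 1296 = 1296 (Pollak)
Check (5,4,4,5,4) → sorted (4,4,4,5,5): b_1=4>1, not a PF.
Total 3125; non-PF = 3125−1296 = 1829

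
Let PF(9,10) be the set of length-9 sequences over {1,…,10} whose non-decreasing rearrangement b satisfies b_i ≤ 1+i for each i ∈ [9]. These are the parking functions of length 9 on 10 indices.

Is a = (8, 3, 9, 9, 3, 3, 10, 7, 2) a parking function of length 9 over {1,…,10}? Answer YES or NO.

Order a: b = (2, 3, 3, 3, 7, 8, 9, 9, 10).
  b_1=2 ≤ 2
  b_2=3 ≤ 3
  b_3=3 ≤ 4
  b_4=3 ≤ 5
  b_5=7 > 6
  fails at i=5 ⇒ NO

NO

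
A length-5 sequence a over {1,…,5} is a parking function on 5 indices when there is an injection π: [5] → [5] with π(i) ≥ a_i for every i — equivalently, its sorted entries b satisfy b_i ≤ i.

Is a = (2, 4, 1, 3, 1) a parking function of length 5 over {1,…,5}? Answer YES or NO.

YES

Rearranged: b = (1, 1, 2, 3, 4).
  b_1=1 ≤ 1
  b_2=1 ≤ 2
  b_3=2 ≤ 3
  b_4=3 ≤ 4
  b_5=4 ≤ 5
All bounds hold ⇒ YES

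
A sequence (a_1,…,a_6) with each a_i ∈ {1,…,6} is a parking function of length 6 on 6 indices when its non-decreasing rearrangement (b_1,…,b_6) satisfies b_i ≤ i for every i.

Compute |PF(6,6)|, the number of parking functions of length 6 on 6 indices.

Count = (6−6+1)·(6+1)^(6−1) = 1×16807 = 16807
One tuple (3,3,2,4,6,1) → sorted (1,2,3,3,4,6): b_i ≤ i ∀i, a PF.

16807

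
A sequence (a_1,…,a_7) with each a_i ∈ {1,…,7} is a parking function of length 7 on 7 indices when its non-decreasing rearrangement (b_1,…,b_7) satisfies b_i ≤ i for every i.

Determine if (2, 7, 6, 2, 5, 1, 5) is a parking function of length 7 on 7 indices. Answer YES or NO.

Order a: b = (1, 2, 2, 5, 5, 6, 7).
  b_1=1 ≤ 1
  b_2=2 ≤ 2
  b_3=2 ≤ 3
  b_4=5 > 4
  fails at i=4 ⇒ NO

NO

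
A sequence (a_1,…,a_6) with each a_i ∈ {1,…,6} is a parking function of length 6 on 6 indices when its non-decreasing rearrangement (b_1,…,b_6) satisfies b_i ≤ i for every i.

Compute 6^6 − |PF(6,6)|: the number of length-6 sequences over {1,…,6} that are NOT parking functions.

29849

|PF| = (7−6)·7^(6−1) = 1·16807 = 16807 (Konheim–Weiss)
Example (4,5,5,5,5,1) → sorted (1,4,5,5,5,5): b_2=4>2, not a PF.
So 46656 − 16807 = 29849 fail.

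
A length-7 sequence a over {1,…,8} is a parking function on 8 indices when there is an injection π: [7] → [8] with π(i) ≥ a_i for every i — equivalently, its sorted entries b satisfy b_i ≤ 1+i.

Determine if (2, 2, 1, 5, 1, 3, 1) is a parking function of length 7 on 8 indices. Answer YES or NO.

YES

Order a: b = (1, 1, 1, 2, 2, 3, 5).
  b_1=1 ≤ 2
  b_2=1 ≤ 3
  b_3=1 ≤ 4
  b_4=2 ≤ 5
  b_5=2 ≤ 6
  b_6=3 ≤ 7
  b_7=5 ≤ 8
All bounds hold ⇒ YES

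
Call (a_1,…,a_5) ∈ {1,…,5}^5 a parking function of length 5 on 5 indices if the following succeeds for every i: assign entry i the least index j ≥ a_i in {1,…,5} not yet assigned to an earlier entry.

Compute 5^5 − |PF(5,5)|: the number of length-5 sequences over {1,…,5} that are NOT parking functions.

1829

#PF = (6−5)·6^(5−1) = 1×1296 = 1296 (Konheim–Weiss)
Example (5,5,4,5,5) → sorted (4,5,5,5,5): b_1=4>1, not a PF.
So 3125 − 1296 = 1829 fail.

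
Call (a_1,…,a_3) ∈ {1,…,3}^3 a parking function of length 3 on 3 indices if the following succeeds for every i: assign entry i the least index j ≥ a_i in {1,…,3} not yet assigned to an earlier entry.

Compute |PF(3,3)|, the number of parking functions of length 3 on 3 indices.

16

#PF = (4−3)·4^(3−1) = 1 · 16 = 16 [KW]
Check (2,3,1) → sorted (1,2,3): b_i ≤ i ∀i, a PF.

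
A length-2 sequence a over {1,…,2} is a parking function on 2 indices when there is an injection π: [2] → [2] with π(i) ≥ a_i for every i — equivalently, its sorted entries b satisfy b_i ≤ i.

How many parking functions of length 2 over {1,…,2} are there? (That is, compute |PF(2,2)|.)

3

|PF| = 1·3^1 = 1×3 = 3 [KW]
One tuple (1,1) → sorted (1,1): b_i ≤ i ∀i, a PF.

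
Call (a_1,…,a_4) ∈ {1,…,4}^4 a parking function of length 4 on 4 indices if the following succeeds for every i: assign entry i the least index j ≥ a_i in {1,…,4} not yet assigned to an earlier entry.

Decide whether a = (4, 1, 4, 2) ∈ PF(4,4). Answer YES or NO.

NO

Order a: b = (1, 2, 4, 4).
  b_1=1 ≤ 1
  b_2=2 ≤ 2
  b_3=4 > 3
  fails at i=3 ⇒ NO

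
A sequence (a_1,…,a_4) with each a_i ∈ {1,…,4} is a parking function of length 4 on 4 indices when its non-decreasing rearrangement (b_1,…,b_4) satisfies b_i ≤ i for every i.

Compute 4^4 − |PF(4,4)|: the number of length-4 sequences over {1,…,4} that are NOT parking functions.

131

|PF| = (4+1−4)·(4+1)^{4−1} = 1×125 = 125
One tuple (3,4,2,3) → sorted (2,3,3,4): b_1=2>1, not a PF.
So 256 − 125 = 131 fail.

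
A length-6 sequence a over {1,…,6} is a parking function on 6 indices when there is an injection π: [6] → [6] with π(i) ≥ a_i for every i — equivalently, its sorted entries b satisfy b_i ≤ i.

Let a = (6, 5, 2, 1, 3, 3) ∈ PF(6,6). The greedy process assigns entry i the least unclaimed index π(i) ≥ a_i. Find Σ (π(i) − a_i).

Σπ(i) = 1+…+6 = 21; Σa = 6+5+2+1+3+3 = 20; disp = 21−20 = 1.

1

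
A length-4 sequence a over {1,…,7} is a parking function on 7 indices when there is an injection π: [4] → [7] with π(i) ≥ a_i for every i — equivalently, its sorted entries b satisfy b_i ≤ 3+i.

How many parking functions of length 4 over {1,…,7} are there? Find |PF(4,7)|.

|PF(4,7)| = (7−4+1)·(7+1)^(4−1) = 4 · 512 = 2048 [KW]
Example (4,2,4,6) → sorted (2,4,4,6): b_i ≤ 3+i ∀i, a PF.

2048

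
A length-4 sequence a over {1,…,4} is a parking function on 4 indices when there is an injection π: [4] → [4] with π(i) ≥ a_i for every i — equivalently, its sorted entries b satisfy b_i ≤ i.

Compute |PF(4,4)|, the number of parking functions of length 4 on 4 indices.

|PF| = 1·5^3 = 1·125 = 125
E.g. (4,2,1,1) → sorted (1,1,2,4): b_i ≤ i ∀i, a PF.

125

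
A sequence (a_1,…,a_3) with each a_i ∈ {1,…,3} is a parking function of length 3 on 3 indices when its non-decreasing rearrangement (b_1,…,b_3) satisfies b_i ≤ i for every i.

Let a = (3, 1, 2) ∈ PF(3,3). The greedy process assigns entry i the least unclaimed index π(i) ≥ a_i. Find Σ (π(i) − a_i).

0

Σπ(i) = 1+…+3 = 6; Σa = 3+1+2 = 6; disp = 6−6 = 0.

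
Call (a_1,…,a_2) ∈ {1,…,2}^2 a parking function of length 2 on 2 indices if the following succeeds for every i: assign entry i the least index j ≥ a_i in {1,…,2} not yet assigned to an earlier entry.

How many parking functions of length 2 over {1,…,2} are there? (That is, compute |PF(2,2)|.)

|PF(2,2)| = (3−2)·3^(2−1) = 1 · 3 = 3 (Konheim–Weiss)
E.g. (2,1) → sorted (1,2): b_i ≤ i ∀i, a PF.

3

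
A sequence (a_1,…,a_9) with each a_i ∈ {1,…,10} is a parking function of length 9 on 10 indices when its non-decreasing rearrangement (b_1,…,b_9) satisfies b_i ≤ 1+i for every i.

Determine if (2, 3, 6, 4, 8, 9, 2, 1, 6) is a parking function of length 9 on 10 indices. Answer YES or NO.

YES

Order a: b = (1, 2, 2, 3, 4, 6, 6, 8, 9).
  b_1=1 ≤ 2
  b_2=2 ≤ 3
  b_3=2 ≤ 4
  b_4=3 ≤ 5
  b_5=4 ≤ 6
  b_6=6 ≤ 7
  b_7=6 ≤ 8
  b_8=8 ≤ 9
  b_9=9 ≤ 10
All bounds hold ⇒ YES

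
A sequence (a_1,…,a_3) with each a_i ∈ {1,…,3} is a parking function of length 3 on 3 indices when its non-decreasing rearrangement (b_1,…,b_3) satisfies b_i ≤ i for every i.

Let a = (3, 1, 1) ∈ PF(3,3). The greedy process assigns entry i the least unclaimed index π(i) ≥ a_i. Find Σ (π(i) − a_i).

1

Σπ = 3·4/2 = 6 (π permutes [3]); Σa = 3+1+1 = 5; disp = 6−5 = 1.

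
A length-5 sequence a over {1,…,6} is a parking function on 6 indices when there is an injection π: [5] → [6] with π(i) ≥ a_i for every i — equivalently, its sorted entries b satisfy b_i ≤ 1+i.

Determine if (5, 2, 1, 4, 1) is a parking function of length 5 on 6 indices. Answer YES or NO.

Order a: b = (1, 1, 2, 4, 5).
  b_1=1 ≤ 2
  b_2=1 ≤ 3
  b_3=2 ≤ 4
  b_4=4 ≤ 5
  b_5=5 ≤ 6
All bounds hold ⇒ YES

YES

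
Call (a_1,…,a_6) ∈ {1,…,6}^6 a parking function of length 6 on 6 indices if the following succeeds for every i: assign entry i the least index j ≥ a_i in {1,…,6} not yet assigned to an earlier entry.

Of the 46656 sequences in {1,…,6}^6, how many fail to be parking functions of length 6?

#PF = (6−6+1)·(6+1)^(6−1) = 1×16807 = 16807 (Pollak)
One tuple (2,2,4,6,6,6) → sorted (2,2,4,6,6,6): b_1=2>1, not a PF.
Total 46656; non-PF = 46656−16807 = 29849

29849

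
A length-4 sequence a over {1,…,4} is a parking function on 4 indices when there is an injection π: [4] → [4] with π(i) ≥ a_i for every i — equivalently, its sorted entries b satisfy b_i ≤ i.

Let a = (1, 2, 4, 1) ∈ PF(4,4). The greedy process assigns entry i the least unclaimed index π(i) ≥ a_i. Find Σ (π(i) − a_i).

Σπ(i) = 1+…+4 = 10; Σa = 1+2+4+1 = 8; disp = 10−8 = 2.

2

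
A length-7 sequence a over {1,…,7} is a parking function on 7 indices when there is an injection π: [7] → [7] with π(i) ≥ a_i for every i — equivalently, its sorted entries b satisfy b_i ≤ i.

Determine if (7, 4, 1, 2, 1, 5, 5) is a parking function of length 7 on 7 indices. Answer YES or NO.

Rearranged: b = (1, 1, 2, 4, 5, 5, 7).
  b_1=1 ≤ 1
  b_2=1 ≤ 2
  b_3=2 ≤ 3
  b_4=4 ≤ 4
  b_5=5 ≤ 5
  b_6=5 ≤ 6
  b_7=7 ≤ 7
All bounds hold ⇒ YES

YES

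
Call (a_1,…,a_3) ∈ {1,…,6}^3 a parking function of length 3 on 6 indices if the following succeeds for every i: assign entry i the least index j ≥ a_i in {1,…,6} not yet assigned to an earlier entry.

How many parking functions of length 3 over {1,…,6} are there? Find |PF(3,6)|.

196

Count = (6−3+1)·(6+1)^(3−1) = 4×49 = 196
One tuple (2,2,1) → sorted (1,2,2): b_i ≤ 3+i ∀i, a PF.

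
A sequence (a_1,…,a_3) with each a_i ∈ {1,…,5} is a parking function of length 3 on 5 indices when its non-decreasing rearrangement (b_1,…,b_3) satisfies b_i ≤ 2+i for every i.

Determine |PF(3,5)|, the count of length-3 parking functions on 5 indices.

Count = (5−3+1)·(5+1)^(3−1) = 3×36 = 108
Check (1,2,4) → sorted (1,2,4): b_i ≤ 2+i ∀i, a PF.

108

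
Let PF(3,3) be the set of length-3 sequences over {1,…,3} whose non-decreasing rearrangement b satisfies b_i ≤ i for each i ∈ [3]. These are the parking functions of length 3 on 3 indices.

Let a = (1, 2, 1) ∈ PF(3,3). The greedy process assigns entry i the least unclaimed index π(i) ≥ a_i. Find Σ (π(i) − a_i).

Σπ = 3·4/2 = 6 (π permutes [3]); Σa = 1+2+1 = 4; disp = 6−4 = 2.

2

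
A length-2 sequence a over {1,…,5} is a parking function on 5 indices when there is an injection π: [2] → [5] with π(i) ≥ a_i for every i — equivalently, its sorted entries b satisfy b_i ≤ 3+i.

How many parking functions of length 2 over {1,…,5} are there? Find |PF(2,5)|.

#PF = (6−2)·6^(2−1) = 4·6 = 24
E.g. (2,3) → sorted (2,3): b_i ≤ 3+i ∀i, a PF.

24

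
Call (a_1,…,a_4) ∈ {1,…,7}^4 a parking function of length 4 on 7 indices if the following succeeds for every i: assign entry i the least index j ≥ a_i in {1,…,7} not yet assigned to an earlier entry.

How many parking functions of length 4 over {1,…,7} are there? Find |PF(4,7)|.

2048

|PF(4,7)| = 4·8^3 = 4×512 = 2048 (Pollak)
One tuple (6,4,5,3) → sorted (3,4,5,6): b_i ≤ 3+i ∀i, a PF.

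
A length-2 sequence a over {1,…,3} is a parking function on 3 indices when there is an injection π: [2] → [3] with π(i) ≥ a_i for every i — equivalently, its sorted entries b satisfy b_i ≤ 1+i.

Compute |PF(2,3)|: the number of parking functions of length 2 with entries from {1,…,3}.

8

#PF = (3−2+1)·(3+1)^(2−1) = 2 · 4 = 8 [KW]
One tuple (2,1) → sorted (1,2): b_i ≤ 1+i ∀i, a PF.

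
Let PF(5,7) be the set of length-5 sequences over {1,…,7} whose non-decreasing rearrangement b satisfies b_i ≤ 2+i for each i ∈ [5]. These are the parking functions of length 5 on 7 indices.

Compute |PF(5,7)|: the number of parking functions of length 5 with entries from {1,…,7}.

Count = 3·8^4 = 3·4096 = 12288 (Pollak)
One tuple (2,5,3,5,3) → sorted (2,3,3,5,5): b_i ≤ 2+i ∀i, a PF.

12288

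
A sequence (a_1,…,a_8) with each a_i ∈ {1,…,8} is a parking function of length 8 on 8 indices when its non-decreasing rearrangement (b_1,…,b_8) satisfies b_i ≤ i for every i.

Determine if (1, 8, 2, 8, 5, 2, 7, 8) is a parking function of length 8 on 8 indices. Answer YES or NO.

Rearranged: b = (1, 2, 2, 5, 7, 8, 8, 8).
  b_1=1 ≤ 1
  b_2=2 ≤ 2
  b_3=2 ≤ 3
  b_4=5 > 4
  fails at i=4 ⇒ NO

NO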